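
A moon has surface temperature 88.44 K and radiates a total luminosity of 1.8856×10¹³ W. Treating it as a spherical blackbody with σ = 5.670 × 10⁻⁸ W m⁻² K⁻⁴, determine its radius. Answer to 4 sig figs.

L = 4πR²σT⁴ ⇒ R = √(L/(4πσT⁴)).
σT⁴ = 3.46879 W/m², so R = √(1.8856×10¹³/(4π×3.46879)) = 6.577×10⁵ m.

R ≈ 6.577×10⁵ m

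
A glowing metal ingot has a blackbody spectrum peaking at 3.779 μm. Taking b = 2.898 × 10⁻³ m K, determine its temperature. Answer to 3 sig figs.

T ≈ 767 K

Wien's law gives T = b/λ_max = (2.898×10⁻³ m·K)/(3.779×10⁻⁶ m) = 767 K.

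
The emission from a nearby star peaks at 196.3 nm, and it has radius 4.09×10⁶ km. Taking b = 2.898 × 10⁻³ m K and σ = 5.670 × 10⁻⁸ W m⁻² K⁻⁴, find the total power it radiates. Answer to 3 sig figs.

Wien's law: T = b/λ_max = 2.898×10⁻³/1.963×10⁻⁷ = 14763.1 K.
Surface area A = 4πR² = 4π(4.09×10⁹ m)² = 2.10212×10²⁰ m².
Then P = σAT⁴ = 5.670×10⁻⁸×2.10212×10²⁰×(14763.1)⁴ = 5.66×10²⁹ W.

P ≈ 5.66×10²⁹ W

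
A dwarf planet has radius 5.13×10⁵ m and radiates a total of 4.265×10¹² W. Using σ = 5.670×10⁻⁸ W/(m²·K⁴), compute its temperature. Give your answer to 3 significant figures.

T ≈ 69.1 K

Surface area A = 4πR² = 4π(5.13×10⁵ m)² = 3.30708×10¹² m².
P = σAT⁴ ⇒ T = (P/(σA))^(1/4) = (4.265×10¹²/(5.670×10⁻⁸×3.30708×10¹²))^(1/4) = 69.1 K.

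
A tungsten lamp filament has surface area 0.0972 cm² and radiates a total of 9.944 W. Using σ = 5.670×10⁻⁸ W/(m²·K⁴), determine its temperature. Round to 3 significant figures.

Area A = 0.0972 cm² = 9.72×10⁻⁶ m².
P = σAT⁴ ⇒ T = (P/(σA))^(1/4) = (9.944/(5.670×10⁻⁸×9.72×10⁻⁶))^(1/4) = 2.06×10³ K.

T ≈ 2.06×10³ K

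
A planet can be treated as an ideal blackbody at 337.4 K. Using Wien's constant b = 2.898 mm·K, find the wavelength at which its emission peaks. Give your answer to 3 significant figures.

Wien's displacement law: λ_max = b/T = (2.898×10⁻³ m·K)/(337.4 K) = 8.589×10⁻⁶ m.
That is 8.59 μm, in the infrared range.

λ_max ≈ 8.59 μm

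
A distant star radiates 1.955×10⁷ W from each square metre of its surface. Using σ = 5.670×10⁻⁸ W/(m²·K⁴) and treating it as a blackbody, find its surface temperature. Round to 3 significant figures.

I = σT⁴, so T = (I/σ)^(1/4) = (1.955×10⁷/(5.670×10⁻⁸))^(1/4) = 4.31×10³ K.

T ≈ 4.31×10³ K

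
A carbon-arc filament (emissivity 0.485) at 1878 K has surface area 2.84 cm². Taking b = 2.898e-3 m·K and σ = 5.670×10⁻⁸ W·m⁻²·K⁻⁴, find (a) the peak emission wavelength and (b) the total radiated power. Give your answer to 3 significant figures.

λ_max ≈ 1.54 μm; P ≈ 97.1 W

(a) λ_max = b/T = 2.898×10⁻³/1878 = 1.543×10⁻⁶ m = 1.54 μm.
Area A = 2.84 cm² = 2.84×10⁻⁴ m².
(b) P = εσAT⁴ = 0.485×5.670×10⁻⁸×2.84×10⁻⁴×(1878)⁴ = 97.1 W.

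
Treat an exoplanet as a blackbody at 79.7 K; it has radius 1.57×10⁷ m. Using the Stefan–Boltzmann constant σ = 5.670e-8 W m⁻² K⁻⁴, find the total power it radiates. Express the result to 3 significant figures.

P ≈ 7.09×10¹⁵ W

Surface area A = 4πR² = 4π(1.57×10⁷ m)² = 3.09748×10¹⁵ m².
P = σAT⁴ = 5.670×10⁻⁸ × 3.09748×10¹⁵ × (79.7)⁴ = 7.09×10¹⁵ W.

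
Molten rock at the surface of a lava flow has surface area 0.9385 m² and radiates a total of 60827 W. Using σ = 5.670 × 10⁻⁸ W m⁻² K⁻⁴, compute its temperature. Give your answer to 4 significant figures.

Area A = 0.9385 m².
P = σAT⁴ ⇒ T = (P/(σA))^(1/4) = (60827/(5.670×10⁻⁸×0.9385))^(1/4) = 1034 K.

T ≈ 1034 K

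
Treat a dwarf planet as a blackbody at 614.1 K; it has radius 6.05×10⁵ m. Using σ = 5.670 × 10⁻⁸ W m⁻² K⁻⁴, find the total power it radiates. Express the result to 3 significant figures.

P ≈ 3.71×10¹⁶ W

Surface area A = 4πR² = 4π(6.05×10⁵ m)² = 4.59961×10¹² m².
P = σAT⁴ = 5.670×10⁻⁸ × 4.59961×10¹² × (614.1)⁴ = 3.71×10¹⁶ W.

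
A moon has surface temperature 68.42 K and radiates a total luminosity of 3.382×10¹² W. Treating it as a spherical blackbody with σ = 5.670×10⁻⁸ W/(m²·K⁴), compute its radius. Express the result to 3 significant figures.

L = 4πR²σT⁴ ⇒ R = √(L/(4πσT⁴)).
σT⁴ = 1.24255 W/m², so R = √(3.382×10¹²/(4π×1.24255)) = 4.65×10⁵ m.

R ≈ 4.65×10⁵ m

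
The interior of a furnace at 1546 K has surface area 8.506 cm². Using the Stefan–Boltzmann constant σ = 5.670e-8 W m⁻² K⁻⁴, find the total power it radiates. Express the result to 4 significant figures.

Area A = 8.506 cm² = 8.506×10⁻⁴ m².
P = σAT⁴ = 5.670×10⁻⁸ × 8.506×10⁻⁴ × (1546)⁴ = 275.5 W.

P ≈ 275.5 W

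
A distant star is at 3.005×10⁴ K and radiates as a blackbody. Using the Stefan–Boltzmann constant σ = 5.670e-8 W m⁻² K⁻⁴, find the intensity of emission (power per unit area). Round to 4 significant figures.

I ≈ 4.623×10¹⁰ W/m²

Stefan–Boltzmann: I = σT⁴ = 5.670×10⁻⁸ × (3.005×10⁴)⁴ = 4.623×10¹⁰ W/m².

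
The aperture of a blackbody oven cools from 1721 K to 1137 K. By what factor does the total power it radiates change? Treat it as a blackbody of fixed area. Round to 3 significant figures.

P₂/P₁ ≈ 0.191

P ∝ T⁴, so P₂/P₁ = (T₂/T₁)⁴ = (1137/1721)⁴ = (0.660662)⁴ = 0.191.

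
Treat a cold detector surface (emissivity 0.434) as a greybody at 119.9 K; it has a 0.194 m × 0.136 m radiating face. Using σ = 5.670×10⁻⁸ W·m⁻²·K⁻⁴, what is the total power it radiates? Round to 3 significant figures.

P ≈ 0.134 W

Area A = 0.194 × 0.136 = 0.026384 m².
P = εσAT⁴ = 0.434 × 5.670×10⁻⁸ × 0.026384 × (119.9)⁴ = 0.134 W.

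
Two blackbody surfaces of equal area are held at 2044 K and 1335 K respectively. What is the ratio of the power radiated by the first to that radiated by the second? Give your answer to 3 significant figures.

With equal areas, P₁/P₂ = (T₁/T₂)⁴ = (2044/1335)⁴ = 5.50.

P₁/P₂ ≈ 5.50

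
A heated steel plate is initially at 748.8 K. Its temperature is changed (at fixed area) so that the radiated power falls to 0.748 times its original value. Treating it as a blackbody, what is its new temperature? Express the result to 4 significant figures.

T₂ ≈ 696.4 K

P ∝ T⁴, so T₂/T₁ = (P₂/P₁)^(1/4) = (0.748)^(1/4) = 0.929984.
T₂ = 748.8 × 0.929984 = 696.4 K.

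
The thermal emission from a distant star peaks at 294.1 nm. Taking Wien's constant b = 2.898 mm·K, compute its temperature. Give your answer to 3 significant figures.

T ≈ 9.85×10³ K

Wien's law gives T = b/λ_max = (2.898×10⁻³ m·K)/(2.941×10⁻⁷ m) = 9.85×10³ K.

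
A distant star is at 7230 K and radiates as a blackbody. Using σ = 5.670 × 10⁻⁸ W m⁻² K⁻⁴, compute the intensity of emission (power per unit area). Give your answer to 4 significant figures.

I ≈ 1.549×10⁸ W/m²

Stefan–Boltzmann: I = σT⁴ = 5.670×10⁻⁸ × (7230)⁴ = 1.549×10⁸ W/m².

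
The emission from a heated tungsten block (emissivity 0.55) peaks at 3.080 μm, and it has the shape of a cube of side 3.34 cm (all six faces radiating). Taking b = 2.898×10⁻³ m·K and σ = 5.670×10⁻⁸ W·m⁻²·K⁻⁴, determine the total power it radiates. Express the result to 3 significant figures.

Wien's law: T = b/λ_max = 2.898×10⁻³/3.080×10⁻⁶ = 940.909 K.
Area A = 6s² = 6×(0.0334 m)² = 6.69336×10⁻³ m².
Then P = εσAT⁴ = 0.55×5.670×10⁻⁸×6.69336×10⁻³×(940.909)⁴ = 164 W.

P ≈ 164 W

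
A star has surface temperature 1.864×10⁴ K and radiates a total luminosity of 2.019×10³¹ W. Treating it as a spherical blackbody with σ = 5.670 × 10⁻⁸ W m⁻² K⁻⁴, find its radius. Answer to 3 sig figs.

L = 4πR²σT⁴ ⇒ R = √(L/(4πσT⁴)).
σT⁴ = 6.84489×10⁹ W/m², so R = √(2.019×10³¹/(4π×6.84489×10⁹)) = 1.53×10¹⁰ m.

R ≈ 1.53×10¹⁰ m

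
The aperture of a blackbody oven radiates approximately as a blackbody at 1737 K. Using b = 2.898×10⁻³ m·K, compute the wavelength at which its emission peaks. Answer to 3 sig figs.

Wien's displacement law: λ_max = b/T = (2.898×10⁻³ m·K)/(1737 K) = 1.668×10⁻⁶ m.
That is 1.67×10³ nm, in the infrared range.

λ_max ≈ 1.67×10³ nm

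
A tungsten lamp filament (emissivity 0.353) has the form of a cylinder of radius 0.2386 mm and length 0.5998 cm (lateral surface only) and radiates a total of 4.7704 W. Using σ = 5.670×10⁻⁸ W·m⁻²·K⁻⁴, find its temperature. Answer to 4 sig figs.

Lateral area A = 2πrL = 2π×2.386×10⁻⁴×5.998×10⁻³ = 8.99201×10⁻⁶ m².
P = εσAT⁴ ⇒ T = (P/(εσA))^(1/4) = (4.7704/(0.353×5.670×10⁻⁸×8.99201×10⁻⁶))^(1/4) = 2269 K.

T ≈ 2269 K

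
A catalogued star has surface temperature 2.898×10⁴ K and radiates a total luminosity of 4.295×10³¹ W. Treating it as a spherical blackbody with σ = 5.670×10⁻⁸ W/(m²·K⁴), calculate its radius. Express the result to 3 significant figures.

R ≈ 9.24×10⁹ m

L = 4πR²σT⁴ ⇒ R = √(L/(4πσT⁴)).
σT⁴ = 3.99923×10¹⁰ W/m², so R = √(4.295×10³¹/(4π×3.99923×10¹⁰)) = 9.24×10⁹ m.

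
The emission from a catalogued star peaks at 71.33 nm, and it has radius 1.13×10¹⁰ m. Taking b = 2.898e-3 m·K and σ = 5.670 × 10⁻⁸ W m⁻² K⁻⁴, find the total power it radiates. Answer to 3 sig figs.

P ≈ 2.48×10³² W

Wien's law: T = b/λ_max = 2.898×10⁻³/7.133×10⁻⁸ = 40628.1 K.
Surface area A = 4πR² = 4π(1.13×10¹⁰ m)² = 1.60460×10²¹ m².
Then P = σAT⁴ = 5.670×10⁻⁸×1.60460×10²¹×(40628.1)⁴ = 2.48×10³² W.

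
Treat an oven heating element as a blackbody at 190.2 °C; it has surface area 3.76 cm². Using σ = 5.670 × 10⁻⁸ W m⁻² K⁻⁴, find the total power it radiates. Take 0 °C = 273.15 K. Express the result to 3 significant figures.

T = 190.2 °C + 273.15 = 463.35 K.
Area A = 3.76 cm² = 3.76×10⁻⁴ m².
P = σAT⁴ = 5.670×10⁻⁸ × 3.76×10⁻⁴ × (463.35)⁴ = 0.983 W.

P ≈ 0.983 W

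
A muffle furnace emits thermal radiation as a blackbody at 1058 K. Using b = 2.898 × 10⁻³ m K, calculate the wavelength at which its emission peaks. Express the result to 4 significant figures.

λ_max ≈ 2.739 μm

Wien's displacement law: λ_max = b/T = (2.898×10⁻³ m·K)/(1058 K) = 2.7391×10⁻⁶ m.
That is 2.739 μm, in the infrared range.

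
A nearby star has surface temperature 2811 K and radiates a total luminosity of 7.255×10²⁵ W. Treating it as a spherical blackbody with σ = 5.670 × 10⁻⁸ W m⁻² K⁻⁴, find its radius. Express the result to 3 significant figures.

L = 4πR²σT⁴ ⇒ R = √(L/(4πσT⁴)).
σT⁴ = 3.54019×10⁶ W/m², so R = √(7.255×10²⁵/(4π×3.54019×10⁶)) = 1.28×10⁹ m.

R ≈ 1.28×10⁹ m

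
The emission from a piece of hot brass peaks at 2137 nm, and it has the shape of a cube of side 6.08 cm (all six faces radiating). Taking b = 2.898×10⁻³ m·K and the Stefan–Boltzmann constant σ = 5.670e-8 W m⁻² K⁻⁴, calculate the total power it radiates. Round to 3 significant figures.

P ≈ 4.25×10³ W

Wien's law: T = b/λ_max = 2.898×10⁻³/2.137×10⁻⁶ = 1356.11 K.
Area A = 6s² = 6×(0.0608 m)² = 0.0221798 m².
Then P = σAT⁴ = 5.670×10⁻⁸×0.0221798×(1356.11)⁴ = 4.25×10³ W.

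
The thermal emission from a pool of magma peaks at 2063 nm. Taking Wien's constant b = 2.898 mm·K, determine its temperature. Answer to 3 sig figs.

Wien's law gives T = b/λ_max = (2.898×10⁻³ m·K)/(2.063×10⁻⁶ m) = 1.40×10³ K.

T ≈ 1.40×10³ K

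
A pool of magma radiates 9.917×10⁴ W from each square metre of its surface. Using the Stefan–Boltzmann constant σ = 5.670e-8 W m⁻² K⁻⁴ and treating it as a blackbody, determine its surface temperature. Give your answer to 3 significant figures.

I = σT⁴, so T = (I/σ)^(1/4) = (9.917×10⁴/(5.670×10⁻⁸))^(1/4) = 1.15×10³ K.

T ≈ 1.15×10³ K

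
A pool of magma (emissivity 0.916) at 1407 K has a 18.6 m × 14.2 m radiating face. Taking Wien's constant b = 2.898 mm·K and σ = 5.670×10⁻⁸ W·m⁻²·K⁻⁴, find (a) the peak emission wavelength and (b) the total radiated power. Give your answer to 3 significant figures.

(a) λ_max = b/T = 2.898×10⁻³/1407 = 2.060×10⁻⁶ m = 2.06×10³ nm.
Area A = 18.6 × 14.2 = 264.12 m².
(b) P = εσAT⁴ = 0.916×5.670×10⁻⁸×264.12×(1407)⁴ = 5.38×10⁷ W.

λ_max ≈ 2.06×10³ nm; P ≈ 5.38×10⁷ W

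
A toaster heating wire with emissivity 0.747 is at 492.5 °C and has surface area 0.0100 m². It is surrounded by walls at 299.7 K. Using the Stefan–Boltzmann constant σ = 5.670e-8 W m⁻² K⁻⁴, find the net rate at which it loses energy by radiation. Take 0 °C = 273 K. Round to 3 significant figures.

Net loss ≈ 142 W

T = 492.5 °C + 273 = 765.5 K.
Area A = 0.0100 m².
Net radiated power P_net = εσA(T⁴ − T₀⁴) = 0.747×5.670×10⁻⁸×0.0100×(765.5⁴ − 299.7⁴).
T⁴ − T₀⁴ = 3.43385×10¹¹ − 8.06765×10⁹ = 3.35317×10¹¹ K⁴, so P_net = 142 W.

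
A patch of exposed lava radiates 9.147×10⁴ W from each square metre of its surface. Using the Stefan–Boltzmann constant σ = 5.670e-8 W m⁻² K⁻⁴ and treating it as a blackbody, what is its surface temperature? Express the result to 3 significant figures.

T ≈ 1.13×10³ K

I = σT⁴, so T = (I/σ)^(1/4) = (9.147×10⁴/(5.670×10⁻⁸))^(1/4) = 1.13×10³ K.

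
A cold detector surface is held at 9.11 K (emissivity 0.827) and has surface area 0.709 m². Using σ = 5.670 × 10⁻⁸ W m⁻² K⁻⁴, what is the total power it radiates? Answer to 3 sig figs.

Area A = 0.709 m².
P = εσAT⁴ = 0.827 × 5.670×10⁻⁸ × 0.709 × (9.11)⁴ = 2.29×10⁻⁴ W.

P ≈ 2.29×10⁻⁴ W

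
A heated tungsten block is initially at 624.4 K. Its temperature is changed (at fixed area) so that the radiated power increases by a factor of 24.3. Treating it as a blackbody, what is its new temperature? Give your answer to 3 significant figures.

T₂ ≈ 1.39×10³ K

P ∝ T⁴, so T₂/T₁ = (P₂/P₁)^(1/4) = (24.3)^(1/4) = 2.22025.
T₂ = 624.4 × 2.22025 = 1.39×10³ K.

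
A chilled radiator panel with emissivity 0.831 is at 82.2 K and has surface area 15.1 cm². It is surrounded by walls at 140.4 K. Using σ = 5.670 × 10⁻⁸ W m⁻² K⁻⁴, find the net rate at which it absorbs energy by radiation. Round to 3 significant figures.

Area A = 15.1 cm² = 1.51×10⁻³ m².
Net radiated power P_net = εσA(T⁴ − T₀⁴) = 0.831×5.670×10⁻⁸×1.51×10⁻³×(82.2⁴ − 140.4⁴).
T⁴ − T₀⁴ = 4.56549×10⁷ − 3.88569×10⁸ = -3.42914×10⁸ K⁴, so P_net = -0.0244 W — negative, meaning a net gain of 0.0244 W.

Net gain ≈ 0.0244 W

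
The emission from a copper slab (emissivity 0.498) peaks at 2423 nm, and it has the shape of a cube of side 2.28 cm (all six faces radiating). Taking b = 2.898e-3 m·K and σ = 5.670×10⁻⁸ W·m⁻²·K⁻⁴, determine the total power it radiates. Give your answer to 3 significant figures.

P ≈ 180 W

Wien's law: T = b/λ_max = 2.898×10⁻³/2.423×10⁻⁶ = 1196.04 K.
Area A = 6s² = 6×(0.0228 m)² = 3.11904×10⁻³ m².
Then P = εσAT⁴ = 0.498×5.670×10⁻⁸×3.11904×10⁻³×(1196.04)⁴ = 180 W.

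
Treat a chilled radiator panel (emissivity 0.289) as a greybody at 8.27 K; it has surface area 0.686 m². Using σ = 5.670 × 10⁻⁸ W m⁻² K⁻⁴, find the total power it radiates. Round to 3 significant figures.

Area A = 0.686 m².
P = εσAT⁴ = 0.289 × 5.670×10⁻⁸ × 0.686 × (8.27)⁴ = 5.26×10⁻⁵ W.

P ≈ 5.26×10⁻⁵ W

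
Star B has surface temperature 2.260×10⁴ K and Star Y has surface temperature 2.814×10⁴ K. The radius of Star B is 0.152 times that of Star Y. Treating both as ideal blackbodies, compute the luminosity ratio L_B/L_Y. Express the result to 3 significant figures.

L ∝ R²T⁴, so L_B/L_Y = (R_B/R_Y)²(T_B/T_Y)⁴ = (0.152)² × (2.260×10⁴/2.814×10⁴)⁴ = 0.023104 × 0.416042 = 9.61×10⁻³.

L_B/L_Y ≈ 9.61×10⁻³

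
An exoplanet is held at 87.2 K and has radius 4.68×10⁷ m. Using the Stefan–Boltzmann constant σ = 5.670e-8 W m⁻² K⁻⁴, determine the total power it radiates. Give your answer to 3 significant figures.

Surface area A = 4πR² = 4π(4.68×10⁷ m)² = 2.75234×10¹⁶ m².
P = σAT⁴ = 5.670×10⁻⁸ × 2.75234×10¹⁶ × (87.2)⁴ = 9.02×10¹⁶ W.

P ≈ 9.02×10¹⁶ W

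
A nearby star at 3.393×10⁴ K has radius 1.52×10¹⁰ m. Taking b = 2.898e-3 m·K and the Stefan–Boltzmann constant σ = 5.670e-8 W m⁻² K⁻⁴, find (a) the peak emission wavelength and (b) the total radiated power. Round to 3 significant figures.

(a) λ_max = b/T = 2.898×10⁻³/3.393×10⁴ = 8.541×10⁻⁸ m = 85.4 nm.
Surface area A = 4πR² = 4π(1.52×10¹⁰ m)² = 2.90333×10²¹ m².
(b) P = σAT⁴ = 5.670×10⁻⁸×2.90333×10²¹×(3.393×10⁴)⁴ = 2.18×10³² W.

λ_max ≈ 85.4 nm; P ≈ 2.18×10³² W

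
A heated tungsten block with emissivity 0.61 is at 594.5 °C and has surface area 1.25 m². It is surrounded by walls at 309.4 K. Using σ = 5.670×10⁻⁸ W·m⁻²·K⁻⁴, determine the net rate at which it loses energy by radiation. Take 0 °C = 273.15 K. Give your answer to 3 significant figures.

T = 594.5 °C + 273.15 = 867.65 K.
Area A = 1.25 m².
Net radiated power P_net = εσA(T⁴ − T₀⁴) = 0.61×5.670×10⁻⁸×1.25×(867.65⁴ − 309.4⁴).
T⁴ − T₀⁴ = 5.66733×10¹¹ − 9.16392×10⁹ = 5.57569×10¹¹ K⁴, so P_net = 2.41×10⁴ W.

Net loss ≈ 2.41×10⁴ W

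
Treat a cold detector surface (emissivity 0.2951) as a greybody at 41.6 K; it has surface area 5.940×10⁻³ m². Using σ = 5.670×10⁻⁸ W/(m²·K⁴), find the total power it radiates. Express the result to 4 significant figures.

P ≈ 2.977×10⁻⁴ W

Area A = 5.940×10⁻³ m².
P = εσAT⁴ = 0.2951 × 5.670×10⁻⁸ × 5.940×10⁻³ × (41.6)⁴ = 2.977×10⁻⁴ W.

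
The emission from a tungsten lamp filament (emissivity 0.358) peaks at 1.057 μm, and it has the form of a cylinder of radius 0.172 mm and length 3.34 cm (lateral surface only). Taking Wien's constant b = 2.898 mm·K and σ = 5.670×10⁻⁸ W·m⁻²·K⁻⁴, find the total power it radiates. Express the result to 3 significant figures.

Wien's law: T = b/λ_max = 2.898×10⁻³/1.057×10⁻⁶ = 2741.72 K.
Lateral area A = 2πrL = 2π×1.72×10⁻⁴×0.0334 = 3.60956×10⁻⁵ m².
Then P = εσAT⁴ = 0.358×5.670×10⁻⁸×3.60956×10⁻⁵×(2741.72)⁴ = 41.4 W.

P ≈ 41.4 W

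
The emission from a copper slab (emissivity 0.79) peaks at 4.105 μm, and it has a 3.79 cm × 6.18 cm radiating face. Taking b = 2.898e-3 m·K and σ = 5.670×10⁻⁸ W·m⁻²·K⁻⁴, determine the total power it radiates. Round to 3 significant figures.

Wien's law: T = b/λ_max = 2.898×10⁻³/4.105×10⁻⁶ = 705.968 K.
Area A = 0.0379 × 0.0618 = 2.34222×10⁻³ m².
Then P = εσAT⁴ = 0.79×5.670×10⁻⁸×2.34222×10⁻³×(705.968)⁴ = 26.1 W.

P ≈ 26.1 W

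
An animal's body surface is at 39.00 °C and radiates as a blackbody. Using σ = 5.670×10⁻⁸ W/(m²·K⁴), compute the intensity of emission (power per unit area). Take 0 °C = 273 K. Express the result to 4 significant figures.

T = 39.00 °C + 273 = 312.00 K.
Stefan–Boltzmann: I = σT⁴ = 5.670×10⁻⁸ × (312.00)⁴ = 537.3 W/m².

I ≈ 537.3 W/m²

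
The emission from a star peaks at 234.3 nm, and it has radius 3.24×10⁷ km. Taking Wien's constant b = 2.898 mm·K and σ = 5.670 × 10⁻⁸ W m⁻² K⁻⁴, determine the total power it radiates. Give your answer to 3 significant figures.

Wien's law: T = b/λ_max = 2.898×10⁻³/2.343×10⁻⁷ = 12368.8 K.
Surface area A = 4πR² = 4π(3.24×10¹⁰ m)² = 1.31917×10²² m².
Then P = σAT⁴ = 5.670×10⁻⁸×1.31917×10²²×(12368.8)⁴ = 1.75×10³¹ W.

P ≈ 1.75×10³¹ W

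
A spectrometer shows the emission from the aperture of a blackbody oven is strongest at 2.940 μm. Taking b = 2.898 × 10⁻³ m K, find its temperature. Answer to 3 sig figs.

T ≈ 986 K

Wien's law gives T = b/λ_max = (2.898×10⁻³ m·K)/(2.940×10⁻⁶ m) = 986 K.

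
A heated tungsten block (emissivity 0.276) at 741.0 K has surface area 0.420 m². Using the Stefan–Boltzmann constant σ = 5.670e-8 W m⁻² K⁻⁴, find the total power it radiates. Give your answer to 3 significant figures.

Area A = 0.420 m².
P = εσAT⁴ = 0.276 × 5.670×10⁻⁸ × 0.420 × (741.0)⁴ = 1.98×10³ W.

P ≈ 1.98×10³ W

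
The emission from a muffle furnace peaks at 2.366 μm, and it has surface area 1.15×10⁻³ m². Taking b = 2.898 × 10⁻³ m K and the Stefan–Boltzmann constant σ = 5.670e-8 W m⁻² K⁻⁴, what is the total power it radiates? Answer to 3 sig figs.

Wien's law: T = b/λ_max = 2.898×10⁻³/2.366×10⁻⁶ = 1224.85 K.
Area A = 1.15×10⁻³ m².
Then P = σAT⁴ = 5.670×10⁻⁸×1.15×10⁻³×(1224.85)⁴ = 147 W.

P ≈ 147 W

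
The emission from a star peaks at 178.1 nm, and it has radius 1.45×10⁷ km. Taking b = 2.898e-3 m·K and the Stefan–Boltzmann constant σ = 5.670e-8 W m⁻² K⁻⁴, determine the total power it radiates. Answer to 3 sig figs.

P ≈ 1.05×10³¹ W

Wien's law: T = b/λ_max = 2.898×10⁻³/1.781×10⁻⁷ = 16271.8 K.
Surface area A = 4πR² = 4π(1.45×10¹⁰ m)² = 2.64208×10²¹ m².
Then P = σAT⁴ = 5.670×10⁻⁸×2.64208×10²¹×(16271.8)⁴ = 1.05×10³¹ W.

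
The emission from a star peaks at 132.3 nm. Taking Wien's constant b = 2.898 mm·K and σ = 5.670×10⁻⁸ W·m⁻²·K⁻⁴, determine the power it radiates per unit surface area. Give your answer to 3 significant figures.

I ≈ 1.31×10¹⁰ W/m²

Wien's law: T = b/λ_max = 2.898×10⁻³/1.323×10⁻⁷ = 21904.8 K.
Then I = σT⁴ = 5.670×10⁻⁸×(21904.8)⁴ = 1.31×10¹⁰ W/m².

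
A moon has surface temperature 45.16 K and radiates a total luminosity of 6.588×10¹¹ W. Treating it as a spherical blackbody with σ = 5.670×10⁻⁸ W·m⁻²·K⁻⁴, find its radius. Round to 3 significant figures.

R ≈ 4.71×10⁵ m

L = 4πR²σT⁴ ⇒ R = √(L/(4πσT⁴)).
σT⁴ = 0.235830 W/m², so R = √(6.588×10¹¹/(4π×0.235830)) = 4.71×10⁵ m.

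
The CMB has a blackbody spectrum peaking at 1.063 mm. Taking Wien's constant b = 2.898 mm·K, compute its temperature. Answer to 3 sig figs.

T ≈ 2.73 K

Wien's law gives T = b/λ_max = (2.898×10⁻³ m·K)/(1.063×10⁻³ m) = 2.73 K.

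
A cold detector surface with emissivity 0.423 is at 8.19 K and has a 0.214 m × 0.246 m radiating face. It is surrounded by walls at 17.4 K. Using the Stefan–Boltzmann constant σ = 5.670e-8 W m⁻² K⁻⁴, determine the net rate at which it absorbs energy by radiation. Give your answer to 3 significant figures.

Net gain ≈ 1.10×10⁻⁴ W

Area A = 0.214 × 0.246 = 0.052644 m².
Net radiated power P_net = εσA(T⁴ − T₀⁴) = 0.423×5.670×10⁻⁸×0.052644×(8.19⁴ − 17.4⁴).
T⁴ − T₀⁴ = 4499.20 − 91663.6 = -87164.4 K⁴, so P_net = -1.10×10⁻⁴ W — negative, meaning a net gain of 1.10×10⁻⁴ W.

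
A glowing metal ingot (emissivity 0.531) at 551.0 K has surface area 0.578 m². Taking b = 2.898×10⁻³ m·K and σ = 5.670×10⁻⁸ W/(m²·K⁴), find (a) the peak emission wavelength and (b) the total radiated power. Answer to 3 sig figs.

λ_max ≈ 5.26 μm; P ≈ 1.60×10³ W

(a) λ_max = b/T = 2.898×10⁻³/551.0 = 5.260×10⁻⁶ m = 5.26 μm.
Area A = 0.578 m².
(b) P = εσAT⁴ = 0.531×5.670×10⁻⁸×0.578×(551.0)⁴ = 1.60×10³ W.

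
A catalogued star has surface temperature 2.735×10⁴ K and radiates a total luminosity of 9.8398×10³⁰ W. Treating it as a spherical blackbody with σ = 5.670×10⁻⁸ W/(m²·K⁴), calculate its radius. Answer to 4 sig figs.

L = 4πR²σT⁴ ⇒ R = √(L/(4πσT⁴)).
σT⁴ = 3.17258×10¹⁰ W/m², so R = √(9.8398×10³⁰/(4π×3.17258×10¹⁰)) = 4.968×10⁹ m.

R ≈ 4.968×10⁹ m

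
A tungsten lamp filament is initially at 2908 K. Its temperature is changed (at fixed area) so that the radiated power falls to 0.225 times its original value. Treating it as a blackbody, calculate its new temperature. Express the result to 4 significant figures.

T₂ ≈ 2003 K

P ∝ T⁴, so T₂/T₁ = (P₂/P₁)^(1/4) = (0.225)^(1/4) = 0.688725.
T₂ = 2908 × 0.688725 = 2003 K.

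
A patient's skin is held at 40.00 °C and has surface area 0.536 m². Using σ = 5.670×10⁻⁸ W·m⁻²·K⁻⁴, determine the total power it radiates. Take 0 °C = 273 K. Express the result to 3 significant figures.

T = 40.00 °C + 273 = 313.00 K.
Area A = 0.536 m².
P = σAT⁴ = 5.670×10⁻⁸ × 0.536 × (313.00)⁴ = 292 W.

P ≈ 292 W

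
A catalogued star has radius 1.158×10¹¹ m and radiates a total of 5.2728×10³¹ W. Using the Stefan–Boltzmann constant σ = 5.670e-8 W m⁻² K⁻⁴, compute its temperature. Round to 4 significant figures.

Surface area A = 4πR² = 4π(1.158×10¹¹ m)² = 1.68511×10²³ m².
P = σAT⁴ ⇒ T = (P/(σA))^(1/4) = (5.2728×10³¹/(5.670×10⁻⁸×1.68511×10²³))^(1/4) = 8619 K.

T ≈ 8619 K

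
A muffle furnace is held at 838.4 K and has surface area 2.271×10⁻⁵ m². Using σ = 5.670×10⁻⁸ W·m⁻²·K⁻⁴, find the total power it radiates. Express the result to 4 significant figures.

P ≈ 0.6362 W

Area A = 2.271×10⁻⁵ m².
P = σAT⁴ = 5.670×10⁻⁸ × 2.271×10⁻⁵ × (838.4)⁴ = 0.6362 W.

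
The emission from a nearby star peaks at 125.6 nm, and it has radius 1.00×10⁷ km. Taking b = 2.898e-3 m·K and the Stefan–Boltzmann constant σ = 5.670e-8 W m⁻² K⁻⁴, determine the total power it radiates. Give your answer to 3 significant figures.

P ≈ 2.02×10³¹ W

Wien's law: T = b/λ_max = 2.898×10⁻³/1.256×10⁻⁷ = 23073.2 K.
Surface area A = 4πR² = 4π(1.00×10¹⁰ m)² = 1.25664×10²¹ m².
Then P = σAT⁴ = 5.670×10⁻⁸×1.25664×10²¹×(23073.2)⁴ = 2.02×10³¹ W.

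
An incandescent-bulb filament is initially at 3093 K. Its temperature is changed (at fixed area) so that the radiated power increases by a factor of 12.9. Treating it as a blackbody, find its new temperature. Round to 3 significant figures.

T₂ ≈ 5.86×10³ K

P ∝ T⁴, so T₂/T₁ = (P₂/P₁)^(1/4) = (12.9)^(1/4) = 1.89517.
T₂ = 3093 × 1.89517 = 5.86×10³ K.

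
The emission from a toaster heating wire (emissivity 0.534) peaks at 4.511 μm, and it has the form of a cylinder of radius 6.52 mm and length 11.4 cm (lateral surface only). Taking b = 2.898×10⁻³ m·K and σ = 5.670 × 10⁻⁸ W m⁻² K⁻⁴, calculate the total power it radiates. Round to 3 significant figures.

P ≈ 24.1 W

Wien's law: T = b/λ_max = 2.898×10⁻³/4.511×10⁻⁶ = 642.430 K.
Lateral area A = 2πrL = 2π×6.52×10⁻³×0.114 = 4.67017×10⁻³ m².
Then P = εσAT⁴ = 0.534×5.670×10⁻⁸×4.67017×10⁻³×(642.430)⁴ = 24.1 W.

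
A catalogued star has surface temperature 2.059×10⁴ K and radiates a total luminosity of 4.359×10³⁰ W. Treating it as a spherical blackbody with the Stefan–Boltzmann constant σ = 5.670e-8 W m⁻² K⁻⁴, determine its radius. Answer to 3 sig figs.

L = 4πR²σT⁴ ⇒ R = √(L/(4πσT⁴)).
σT⁴ = 1.01908×10¹⁰ W/m², so R = √(4.359×10³⁰/(4π×1.01908×10¹⁰)) = 5.83×10⁹ m.

R ≈ 5.83×10⁹ m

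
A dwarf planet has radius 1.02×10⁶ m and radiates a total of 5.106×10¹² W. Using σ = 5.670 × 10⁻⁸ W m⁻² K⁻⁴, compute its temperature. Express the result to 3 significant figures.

T ≈ 51.2 K

Surface area A = 4πR² = 4π(1.02×10⁶ m)² = 1.30741×10¹³ m².
P = σAT⁴ ⇒ T = (P/(σA))^(1/4) = (5.106×10¹²/(5.670×10⁻⁸×1.30741×10¹³))^(1/4) = 51.2 K.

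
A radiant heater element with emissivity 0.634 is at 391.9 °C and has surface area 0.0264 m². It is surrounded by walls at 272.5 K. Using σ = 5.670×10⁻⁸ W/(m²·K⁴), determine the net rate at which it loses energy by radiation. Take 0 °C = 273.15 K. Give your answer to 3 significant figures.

T = 391.9 °C + 273.15 = 665.05 K.
Area A = 0.0264 m².
Net radiated power P_net = εσA(T⁴ − T₀⁴) = 0.634×5.670×10⁻⁸×0.0264×(665.05⁴ − 272.5⁴).
T⁴ − T₀⁴ = 1.95622×10¹¹ − 5.51399×10⁹ = 1.90108×10¹¹ K⁴, so P_net = 180 W.

Net loss ≈ 180 W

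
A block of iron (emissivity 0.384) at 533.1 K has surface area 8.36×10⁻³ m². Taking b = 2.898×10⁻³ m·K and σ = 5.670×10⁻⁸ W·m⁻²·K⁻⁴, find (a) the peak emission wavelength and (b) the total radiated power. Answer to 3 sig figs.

(a) λ_max = b/T = 2.898×10⁻³/533.1 = 5.436×10⁻⁶ m = 5.44 μm.
Area A = 8.36×10⁻³ m².
(b) P = εσAT⁴ = 0.384×5.670×10⁻⁸×8.36×10⁻³×(533.1)⁴ = 14.7 W.

λ_max ≈ 5.44 μm; P ≈ 14.7 W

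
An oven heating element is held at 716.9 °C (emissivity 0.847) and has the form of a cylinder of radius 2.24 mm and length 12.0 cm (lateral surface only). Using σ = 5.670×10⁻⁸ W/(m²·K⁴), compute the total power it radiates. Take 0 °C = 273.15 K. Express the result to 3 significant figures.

P ≈ 77.9 W

T = 716.9 °C + 273.15 = 990.05 K.
Lateral area A = 2πrL = 2π×2.24×10⁻³×0.120 = 1.68892×10⁻³ m².
P = εσAT⁴ = 0.847 × 5.670×10⁻⁸ × 1.68892×10⁻³ × (990.05)⁴ = 77.9 W.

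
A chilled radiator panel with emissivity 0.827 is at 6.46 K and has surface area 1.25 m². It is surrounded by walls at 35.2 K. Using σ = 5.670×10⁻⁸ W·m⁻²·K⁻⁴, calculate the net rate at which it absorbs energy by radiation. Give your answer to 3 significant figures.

Net gain ≈ 0.0899 W

Area A = 1.25 m².
Net radiated power P_net = εσA(T⁴ − T₀⁴) = 0.827×5.670×10⁻⁸×1.25×(6.46⁴ − 35.2⁴).
T⁴ − T₀⁴ = 1741.53 − 1.53522×10⁶ = -1.53348×10⁶ K⁴, so P_net = -0.0899 W — negative, meaning a net gain of 0.0899 W.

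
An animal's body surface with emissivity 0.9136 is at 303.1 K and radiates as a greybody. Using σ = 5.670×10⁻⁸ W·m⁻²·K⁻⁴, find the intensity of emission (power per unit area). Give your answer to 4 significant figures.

I ≈ 437.2 W/m²

Stefan–Boltzmann: I = εσT⁴ = 0.9136 × 5.670×10⁻⁸ × (303.1)⁴ = 437.2 W/m².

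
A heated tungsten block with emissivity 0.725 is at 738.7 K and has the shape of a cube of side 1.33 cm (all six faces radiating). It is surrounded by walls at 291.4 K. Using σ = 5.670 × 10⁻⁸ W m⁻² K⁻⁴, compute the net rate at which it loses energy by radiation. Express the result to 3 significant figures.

Net loss ≈ 12.7 W

Area A = 6s² = 6×(0.0133 m)² = 1.06134×10⁻³ m².
Net radiated power P_net = εσA(T⁴ − T₀⁴) = 0.725×5.670×10⁻⁸×1.06134×10⁻³×(738.7⁴ − 291.4⁴).
T⁴ − T₀⁴ = 2.97764×10¹¹ − 7.21038×10⁹ = 2.90554×10¹¹ K⁴, so P_net = 12.7 W.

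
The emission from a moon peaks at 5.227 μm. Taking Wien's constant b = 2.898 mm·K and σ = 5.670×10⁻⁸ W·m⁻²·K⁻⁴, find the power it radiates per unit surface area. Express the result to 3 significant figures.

I ≈ 5.36×10³ W/m²

Wien's law: T = b/λ_max = 2.898×10⁻³/5.227×10⁻⁶ = 554.429 K.
Then I = σT⁴ = 5.670×10⁻⁸×(554.429)⁴ = 5.36×10³ W/m².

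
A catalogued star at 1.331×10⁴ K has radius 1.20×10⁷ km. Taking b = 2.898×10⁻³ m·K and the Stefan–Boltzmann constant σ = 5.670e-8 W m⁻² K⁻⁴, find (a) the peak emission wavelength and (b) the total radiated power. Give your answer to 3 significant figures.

(a) λ_max = b/T = 2.898×10⁻³/1.331×10⁴ = 2.177×10⁻⁷ m = 218 nm.
Surface area A = 4πR² = 4π(1.20×10¹⁰ m)² = 1.80956×10²¹ m².
(b) P = σAT⁴ = 5.670×10⁻⁸×1.80956×10²¹×(1.331×10⁴)⁴ = 3.22×10³⁰ W.

λ_max ≈ 218 nm; P ≈ 3.22×10³⁰ W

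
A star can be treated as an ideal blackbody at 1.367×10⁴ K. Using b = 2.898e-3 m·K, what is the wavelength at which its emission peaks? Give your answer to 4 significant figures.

λ_max ≈ 212.0 nm

Wien's displacement law: λ_max = b/T = (2.898×10⁻³ m·K)/(1.367×10⁴ K) = 2.1200×10⁻⁷ m.
That is 212.0 nm, in the ultraviolet range.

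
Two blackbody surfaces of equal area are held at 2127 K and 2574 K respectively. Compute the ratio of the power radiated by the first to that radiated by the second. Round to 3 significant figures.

With equal areas, P₁/P₂ = (T₁/T₂)⁴ = (2127/2574)⁴ = 0.466.

P₁/P₂ ≈ 0.466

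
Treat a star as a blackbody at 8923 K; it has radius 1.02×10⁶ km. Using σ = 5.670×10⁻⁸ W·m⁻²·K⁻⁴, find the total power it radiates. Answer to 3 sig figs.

P ≈ 4.70×10²⁷ W

Surface area A = 4πR² = 4π(1.02×10⁹ m)² = 1.30741×10¹⁹ m².
P = σAT⁴ = 5.670×10⁻⁸ × 1.30741×10¹⁹ × (8923)⁴ = 4.70×10²⁷ W.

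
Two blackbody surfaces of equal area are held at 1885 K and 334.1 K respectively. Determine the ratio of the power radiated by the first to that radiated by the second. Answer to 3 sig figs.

P₁/P₂ ≈ 1.01×10³

With equal areas, P₁/P₂ = (T₁/T₂)⁴ = (1885/334.1)⁴ = 1.01×10³.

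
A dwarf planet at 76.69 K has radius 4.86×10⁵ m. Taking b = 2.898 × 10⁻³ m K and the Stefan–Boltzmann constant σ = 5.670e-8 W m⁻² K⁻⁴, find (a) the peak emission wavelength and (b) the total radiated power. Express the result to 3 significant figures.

λ_max ≈ 37.8 μm; P ≈ 5.82×10¹² W

(a) λ_max = b/T = 2.898×10⁻³/76.69 = 3.779×10⁻⁵ m = 37.8 μm.
Surface area A = 4πR² = 4π(4.86×10⁵ m)² = 2.96813×10¹² m².
(b) P = σAT⁴ = 5.670×10⁻⁸×2.96813×10¹²×(76.69)⁴ = 5.82×10¹² W.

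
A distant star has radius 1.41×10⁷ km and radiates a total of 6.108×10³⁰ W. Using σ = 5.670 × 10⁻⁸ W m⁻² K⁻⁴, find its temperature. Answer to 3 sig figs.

T ≈ 1.44×10⁴ K

Surface area A = 4πR² = 4π(1.41×10¹⁰ m)² = 2.49832×10²¹ m².
P = σAT⁴ ⇒ T = (P/(σA))^(1/4) = (6.108×10³⁰/(5.670×10⁻⁸×2.49832×10²¹))^(1/4) = 1.44×10⁴ K.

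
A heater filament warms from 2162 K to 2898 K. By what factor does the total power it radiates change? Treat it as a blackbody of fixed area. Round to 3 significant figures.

P₂/P₁ ≈ 3.23

P ∝ T⁴, so P₂/P₁ = (T₂/T₁)⁴ = (2898/2162)⁴ = (1.34043)⁴ = 3.23.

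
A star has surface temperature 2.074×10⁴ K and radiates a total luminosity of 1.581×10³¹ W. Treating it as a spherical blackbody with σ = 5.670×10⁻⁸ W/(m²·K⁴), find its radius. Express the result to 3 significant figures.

L = 4πR²σT⁴ ⇒ R = √(L/(4πσT⁴)).
σT⁴ = 1.04910×10¹⁰ W/m², so R = √(1.581×10³¹/(4π×1.04910×10¹⁰)) = 1.10×10¹⁰ m.

R ≈ 1.10×10¹⁰ m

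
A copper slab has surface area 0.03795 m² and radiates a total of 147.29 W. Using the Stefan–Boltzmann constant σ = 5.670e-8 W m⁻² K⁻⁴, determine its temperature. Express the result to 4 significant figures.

Area A = 0.03795 m².
P = σAT⁴ ⇒ T = (P/(σA))^(1/4) = (147.29/(5.670×10⁻⁸×0.03795))^(1/4) = 511.5 K.

T ≈ 511.5 K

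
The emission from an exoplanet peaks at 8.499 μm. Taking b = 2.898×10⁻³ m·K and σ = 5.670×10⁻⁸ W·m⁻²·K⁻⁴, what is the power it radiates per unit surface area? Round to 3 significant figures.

Wien's law: T = b/λ_max = 2.898×10⁻³/8.499×10⁻⁶ = 340.981 K.
Then I = σT⁴ = 5.670×10⁻⁸×(340.981)⁴ = 766 W/m².

I ≈ 766 W/m²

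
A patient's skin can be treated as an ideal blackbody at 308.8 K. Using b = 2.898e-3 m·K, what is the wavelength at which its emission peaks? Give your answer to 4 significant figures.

λ_max ≈ 9.385 μm

Wien's displacement law: λ_max = b/T = (2.898×10⁻³ m·K)/(308.8 K) = 9.3847×10⁻⁶ m.
That is 9.385 μm, in the infrared range.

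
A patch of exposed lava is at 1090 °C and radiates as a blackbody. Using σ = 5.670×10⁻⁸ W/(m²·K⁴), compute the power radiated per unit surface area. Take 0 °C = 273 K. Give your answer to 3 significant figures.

I ≈ 1.96×10⁵ W/m²

T = 1090 °C + 273 = 1363 K.
Stefan–Boltzmann: I = σT⁴ = 5.670×10⁻⁸ × (1363)⁴ = 1.96×10⁵ W/m².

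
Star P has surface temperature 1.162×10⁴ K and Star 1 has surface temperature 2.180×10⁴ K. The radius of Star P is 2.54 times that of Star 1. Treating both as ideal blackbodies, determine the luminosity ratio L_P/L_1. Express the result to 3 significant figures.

L_P/L_1 ≈ 0.521

L ∝ R²T⁴, so L_P/L_1 = (R_P/R_1)²(T_P/T_1)⁴ = (2.54)² × (1.162×10⁴/2.180×10⁴)⁴ = 6.4516 × 0.0807232 = 0.521.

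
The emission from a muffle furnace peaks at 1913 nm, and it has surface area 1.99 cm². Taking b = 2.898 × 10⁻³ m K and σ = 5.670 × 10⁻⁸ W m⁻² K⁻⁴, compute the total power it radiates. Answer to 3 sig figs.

P ≈ 59.4 W

Wien's law: T = b/λ_max = 2.898×10⁻³/1.913×10⁻⁶ = 1514.90 K.
Area A = 1.99 cm² = 1.99×10⁻⁴ m².
Then P = σAT⁴ = 5.670×10⁻⁸×1.99×10⁻⁴×(1514.90)⁴ = 59.4 W.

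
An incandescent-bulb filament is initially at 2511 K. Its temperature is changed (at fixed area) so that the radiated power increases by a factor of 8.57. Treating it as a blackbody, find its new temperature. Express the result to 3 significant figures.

T₂ ≈ 4.30×10³ K

P ∝ T⁴, so T₂/T₁ = (P₂/P₁)^(1/4) = (8.57)^(1/4) = 1.71098.
T₂ = 2511 × 1.71098 = 4.30×10³ K.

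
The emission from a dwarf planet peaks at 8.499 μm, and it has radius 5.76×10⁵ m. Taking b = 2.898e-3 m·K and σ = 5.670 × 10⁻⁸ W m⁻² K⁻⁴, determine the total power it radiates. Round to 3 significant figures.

P ≈ 3.20×10¹⁵ W

Wien's law: T = b/λ_max = 2.898×10⁻³/8.499×10⁻⁶ = 340.981 K.
Surface area A = 4πR² = 4π(5.76×10⁵ m)² = 4.16922×10¹² m².
Then P = σAT⁴ = 5.670×10⁻⁸×4.16922×10¹²×(340.981)⁴ = 3.20×10¹⁵ W.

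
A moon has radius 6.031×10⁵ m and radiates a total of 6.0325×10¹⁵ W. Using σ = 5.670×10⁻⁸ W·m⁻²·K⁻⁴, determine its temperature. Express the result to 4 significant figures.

Surface area A = 4πR² = 4π(6.031×10⁵ m)² = 4.57076×10¹² m².
P = σAT⁴ ⇒ T = (P/(σA))^(1/4) = (6.0325×10¹⁵/(5.670×10⁻⁸×4.57076×10¹²))^(1/4) = 390.6 K.

T ≈ 390.6 K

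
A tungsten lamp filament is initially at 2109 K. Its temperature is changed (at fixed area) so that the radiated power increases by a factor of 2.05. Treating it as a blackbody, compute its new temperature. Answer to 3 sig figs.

P ∝ T⁴, so T₂/T₁ = (P₂/P₁)^(1/4) = (2.05)^(1/4) = 1.19657.
T₂ = 2109 × 1.19657 = 2.52×10³ K.

T₂ ≈ 2.52×10³ K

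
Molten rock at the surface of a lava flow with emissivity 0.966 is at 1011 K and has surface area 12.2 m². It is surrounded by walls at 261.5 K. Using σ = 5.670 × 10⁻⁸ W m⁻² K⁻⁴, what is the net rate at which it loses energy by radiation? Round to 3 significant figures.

Area A = 12.2 m².
Net radiated power P_net = εσA(T⁴ − T₀⁴) = 0.966×5.670×10⁻⁸×12.2×(1011⁴ − 261.5⁴).
T⁴ − T₀⁴ = 1.04473×10¹² − 4.67613×10⁹ = 1.04005×10¹² K⁴, so P_net = 6.95×10⁵ W.

Net loss ≈ 6.95×10⁵ W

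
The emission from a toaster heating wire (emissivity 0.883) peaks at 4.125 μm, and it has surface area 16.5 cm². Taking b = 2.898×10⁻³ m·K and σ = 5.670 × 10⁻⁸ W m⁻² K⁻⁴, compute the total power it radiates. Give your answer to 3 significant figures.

P ≈ 20.1 W

Wien's law: T = b/λ_max = 2.898×10⁻³/4.125×10⁻⁶ = 702.545 K.
Area A = 16.5 cm² = 1.65×10⁻³ m².
Then P = εσAT⁴ = 0.883×5.670×10⁻⁸×1.65×10⁻³×(702.545)⁴ = 20.1 W.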